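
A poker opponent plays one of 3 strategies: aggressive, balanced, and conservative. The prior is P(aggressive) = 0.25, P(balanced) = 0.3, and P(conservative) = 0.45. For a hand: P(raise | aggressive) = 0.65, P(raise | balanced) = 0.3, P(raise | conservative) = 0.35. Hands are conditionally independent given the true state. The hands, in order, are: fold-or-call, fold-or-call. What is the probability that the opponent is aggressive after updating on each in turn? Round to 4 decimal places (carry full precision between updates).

After 'fold-or-call': normaliser = 0.35·0.2500 + 0.7·0.3000 + 0.65·0.4500; P(aggressive) ≈ 0.1483, P(balanced) ≈ 0.3559, P(conservative) ≈ 0.4958
After 'fold-or-call': normaliser = 0.35·0.1483 + 0.7·0.3559 + 0.65·0.4958; P(aggressive) ≈ 0.0833, P(balanced) ≈ 0.3997, P(conservative) ≈ 0.5170

0.0833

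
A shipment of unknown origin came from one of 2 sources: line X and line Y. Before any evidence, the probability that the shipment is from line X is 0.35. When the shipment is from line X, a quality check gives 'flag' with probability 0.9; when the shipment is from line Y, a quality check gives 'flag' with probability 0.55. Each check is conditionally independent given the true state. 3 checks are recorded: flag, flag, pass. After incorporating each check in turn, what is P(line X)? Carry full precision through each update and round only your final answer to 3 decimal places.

Apply Bayes' rule sequentially, carrying P(line X) forward.
After 'flag': P(line X) = 0.9·0.3500 / (0.9·0.3500 + 0.55·0.6500) ≈ 0.4684
After 'flag': P(line X) = 0.9·0.4684 / (0.9·0.4684 + 0.55·0.5316) ≈ 0.5905
After 'pass': P(line X) = 0.1·0.5905 / (0.1·0.5905 + 0.45·0.4095) ≈ 0.2427

0.243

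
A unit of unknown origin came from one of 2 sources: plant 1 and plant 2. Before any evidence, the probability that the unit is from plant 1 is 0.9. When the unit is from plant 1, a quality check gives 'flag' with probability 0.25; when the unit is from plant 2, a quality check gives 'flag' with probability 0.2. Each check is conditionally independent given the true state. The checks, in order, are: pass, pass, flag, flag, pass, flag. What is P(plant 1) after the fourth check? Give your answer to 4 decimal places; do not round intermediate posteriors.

0.9251

After 'pass': P(plant 1) = 0.75·0.9000 / (0.75·0.9000 + 0.8·0.1000) ≈ 0.8940
After 'pass': P(plant 1) = 0.75·0.8940 / (0.75·0.8940 + 0.8·0.1060) ≈ 0.8878
After 'flag': P(plant 1) = 0.25·0.8878 / (0.25·0.8878 + 0.2·0.1122) ≈ 0.9082
After 'flag': P(plant 1) = 0.25·0.9082 / (0.25·0.9082 + 0.2·0.0918) ≈ 0.9251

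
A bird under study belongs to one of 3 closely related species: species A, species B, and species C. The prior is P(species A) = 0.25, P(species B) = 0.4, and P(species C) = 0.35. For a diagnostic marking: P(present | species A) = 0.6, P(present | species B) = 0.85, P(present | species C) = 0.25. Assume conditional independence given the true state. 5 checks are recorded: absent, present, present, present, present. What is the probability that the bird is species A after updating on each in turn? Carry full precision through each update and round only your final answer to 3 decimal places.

Apply Bayes' rule sequentially, carrying P(species A) forward.
After 'absent': normaliser = 0.4·0.2500 + 0.15·0.4000 + 0.75·0.3500; P(species A) ≈ 0.2367, P(species B) ≈ 0.1420, P(species C) ≈ 0.6213
After 'present': normaliser = 0.6·0.2367 + 0.85·0.1420 + 0.25·0.6213; P(species A) ≈ 0.3397, P(species B) ≈ 0.2887, P(species C) ≈ 0.3715
After 'present': normaliser = 0.6·0.3397 + 0.85·0.2887 + 0.25·0.3715; P(species A) ≈ 0.3760, P(species B) ≈ 0.4527, P(species C) ≈ 0.1713
After 'present': normaliser = 0.6·0.3760 + 0.85·0.4527 + 0.25·0.1713; P(species A) ≈ 0.3453, P(species B) ≈ 0.5891, P(species C) ≈ 0.0656
After 'present': normaliser = 0.6·0.3453 + 0.85·0.5891 + 0.25·0.0656; P(species A) ≈ 0.2861, P(species B) ≈ 0.6913, P(species C) ≈ 0.0226

0.286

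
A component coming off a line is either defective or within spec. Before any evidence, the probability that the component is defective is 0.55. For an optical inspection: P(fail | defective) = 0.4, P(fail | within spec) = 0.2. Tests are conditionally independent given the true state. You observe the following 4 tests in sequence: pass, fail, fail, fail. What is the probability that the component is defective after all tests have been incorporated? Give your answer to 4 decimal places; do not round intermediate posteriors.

Each posterior becomes the prior for the next update.
After 'pass': P(defective) = 0.6·0.5500 / (0.6·0.5500 + 0.8·0.4500) ≈ 0.4783
After 'fail': P(defective) = 0.4·0.4783 / (0.4·0.4783 + 0.2·0.5217) ≈ 0.6471
After 'fail': P(defective) = 0.4·0.6471 / (0.4·0.6471 + 0.2·0.3529) ≈ 0.7857
After 'fail': P(defective) = 0.4·0.7857 / (0.4·0.7857 + 0.2·0.2143) ≈ 0.8800

0.8800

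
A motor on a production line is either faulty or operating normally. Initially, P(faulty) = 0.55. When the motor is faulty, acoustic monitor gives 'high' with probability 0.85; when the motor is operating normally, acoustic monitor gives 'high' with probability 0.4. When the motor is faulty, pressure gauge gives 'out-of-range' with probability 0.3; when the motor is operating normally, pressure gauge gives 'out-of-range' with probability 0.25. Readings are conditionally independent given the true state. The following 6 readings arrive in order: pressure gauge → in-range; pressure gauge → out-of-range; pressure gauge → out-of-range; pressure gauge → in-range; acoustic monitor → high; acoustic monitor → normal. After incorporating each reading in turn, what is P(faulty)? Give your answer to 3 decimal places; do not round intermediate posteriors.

0.449

After pressure gauge='in-range': P(faulty) = 0.7·0.5500 / (0.7·0.5500 + 0.75·0.4500) ≈ 0.5329
After pressure gauge='out-of-range': P(faulty) = 0.3·0.5329 / (0.3·0.5329 + 0.25·0.4671) ≈ 0.5779
After pressure gauge='out-of-range': P(faulty) = 0.3·0.5779 / (0.3·0.5779 + 0.25·0.4221) ≈ 0.6216
After pressure gauge='in-range': P(faulty) = 0.7·0.6216 / (0.7·0.6216 + 0.75·0.3784) ≈ 0.6052
After acoustic monitor='high': P(faulty) = 0.85·0.6052 / (0.85·0.6052 + 0.4·0.3948) ≈ 0.7651
After acoustic monitor='normal': P(faulty) = 0.15·0.7651 / (0.15·0.7651 + 0.6·0.2349) ≈ 0.4489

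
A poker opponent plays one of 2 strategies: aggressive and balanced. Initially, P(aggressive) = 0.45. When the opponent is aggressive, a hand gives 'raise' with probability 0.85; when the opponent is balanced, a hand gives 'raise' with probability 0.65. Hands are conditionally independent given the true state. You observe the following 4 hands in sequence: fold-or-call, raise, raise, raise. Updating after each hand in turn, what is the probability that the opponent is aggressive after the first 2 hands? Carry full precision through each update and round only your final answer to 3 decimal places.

After 'fold-or-call': P(aggressive) = 0.15·0.4500 / (0.15·0.4500 + 0.35·0.5500) ≈ 0.2596
After 'raise': P(aggressive) = 0.85·0.2596 / (0.85·0.2596 + 0.65·0.7404) ≈ 0.3144

0.314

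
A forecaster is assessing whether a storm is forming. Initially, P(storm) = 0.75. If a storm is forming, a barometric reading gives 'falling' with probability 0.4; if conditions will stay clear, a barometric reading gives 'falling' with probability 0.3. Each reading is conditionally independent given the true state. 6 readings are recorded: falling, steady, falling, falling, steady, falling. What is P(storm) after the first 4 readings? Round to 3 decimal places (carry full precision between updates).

0.859

Apply Bayes' rule sequentially, carrying P(storm) forward.
After 'falling': P(storm) = 0.4·0.7500 / (0.4·0.7500 + 0.3·0.2500) ≈ 0.8000
After 'steady': P(storm) = 0.6·0.8000 / (0.6·0.8000 + 0.7·0.2000) ≈ 0.7742
After 'falling': P(storm) = 0.4·0.7742 / (0.4·0.7742 + 0.3·0.2258) ≈ 0.8205
After 'falling': P(storm) = 0.4·0.8205 / (0.4·0.8205 + 0.3·0.1795) ≈ 0.8591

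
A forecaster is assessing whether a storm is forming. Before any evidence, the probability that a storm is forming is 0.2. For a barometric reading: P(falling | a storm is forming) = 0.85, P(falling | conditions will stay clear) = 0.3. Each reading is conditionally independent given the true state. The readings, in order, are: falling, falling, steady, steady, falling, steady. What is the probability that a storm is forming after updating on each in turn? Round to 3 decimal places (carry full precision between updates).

0.053

After 'falling': P(storm) = 0.85·0.2000 / (0.85·0.2000 + 0.3·0.8000) ≈ 0.4146
After 'falling': P(storm) = 0.85·0.4146 / (0.85·0.4146 + 0.3·0.5854) ≈ 0.6674
After 'steady': P(storm) = 0.15·0.6674 / (0.15·0.6674 + 0.7·0.3326) ≈ 0.3007
After 'steady': P(storm) = 0.15·0.3007 / (0.15·0.3007 + 0.7·0.6993) ≈ 0.0844
After 'falling': P(storm) = 0.85·0.0844 / (0.85·0.0844 + 0.3·0.9156) ≈ 0.2070
After 'steady': P(storm) = 0.15·0.2070 / (0.15·0.2070 + 0.7·0.7930) ≈ 0.0530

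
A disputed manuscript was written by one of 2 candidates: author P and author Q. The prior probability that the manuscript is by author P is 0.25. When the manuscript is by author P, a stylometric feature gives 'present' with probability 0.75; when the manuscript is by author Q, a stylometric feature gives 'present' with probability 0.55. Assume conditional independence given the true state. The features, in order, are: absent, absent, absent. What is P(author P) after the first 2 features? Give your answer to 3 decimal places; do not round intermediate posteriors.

Each posterior becomes the prior for the next update.
After 'absent': P(author P) = 0.25·0.2500 / (0.25·0.2500 + 0.45·0.7500) ≈ 0.1562
After 'absent': P(author P) = 0.25·0.1562 / (0.25·0.1562 + 0.45·0.8438) ≈ 0.0933

0.093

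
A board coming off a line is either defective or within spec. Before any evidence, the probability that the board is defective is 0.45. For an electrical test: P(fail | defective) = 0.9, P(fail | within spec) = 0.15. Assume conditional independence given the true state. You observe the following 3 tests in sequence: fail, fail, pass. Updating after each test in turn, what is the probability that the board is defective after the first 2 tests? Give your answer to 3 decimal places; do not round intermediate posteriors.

Apply Bayes' rule sequentially, carrying P(defective) forward.
After 'fail': P(defective) = 0.9·0.4500 / (0.9·0.4500 + 0.15·0.5500) ≈ 0.8308
After 'fail': P(defective) = 0.9·0.8308 / (0.9·0.8308 + 0.15·0.1692) ≈ 0.9672

0.967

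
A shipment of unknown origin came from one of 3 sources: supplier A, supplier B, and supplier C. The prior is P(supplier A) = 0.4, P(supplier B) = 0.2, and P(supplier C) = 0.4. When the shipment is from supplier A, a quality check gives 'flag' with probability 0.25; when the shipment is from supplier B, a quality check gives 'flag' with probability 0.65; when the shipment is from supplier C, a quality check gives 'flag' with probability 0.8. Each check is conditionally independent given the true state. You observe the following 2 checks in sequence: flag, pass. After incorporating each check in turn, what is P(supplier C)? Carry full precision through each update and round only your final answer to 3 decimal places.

0.347

After 'flag': normaliser = 0.25·0.4000 + 0.65·0.2000 + 0.8·0.4000; P(supplier A) ≈ 0.1818, P(supplier B) ≈ 0.2364, P(supplier C) ≈ 0.5818
After 'pass': normaliser = 0.75·0.1818 + 0.35·0.2364 + 0.2·0.5818; P(supplier A) ≈ 0.4065, P(supplier B) ≈ 0.2466, P(supplier C) ≈ 0.3469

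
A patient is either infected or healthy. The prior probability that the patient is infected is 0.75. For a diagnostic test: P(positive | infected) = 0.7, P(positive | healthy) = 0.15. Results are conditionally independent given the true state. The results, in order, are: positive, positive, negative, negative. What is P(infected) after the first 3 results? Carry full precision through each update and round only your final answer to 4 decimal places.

0.9584

Apply Bayes' rule sequentially, carrying P(infected) forward.
After 'positive': P(infected) = 0.7·0.7500 / (0.7·0.7500 + 0.15·0.2500) ≈ 0.9333
After 'positive': P(infected) = 0.7·0.9333 / (0.7·0.9333 + 0.15·0.0667) ≈ 0.9849
After 'negative': P(infected) = 0.3·0.9849 / (0.3·0.9849 + 0.85·0.0151) ≈ 0.9584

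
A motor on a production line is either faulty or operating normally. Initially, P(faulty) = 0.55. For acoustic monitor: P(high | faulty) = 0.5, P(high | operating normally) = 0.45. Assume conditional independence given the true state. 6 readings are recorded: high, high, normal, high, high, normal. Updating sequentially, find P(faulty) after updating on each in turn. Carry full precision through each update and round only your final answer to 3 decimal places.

After 'high': P(faulty) = 0.5·0.5500 / (0.5·0.5500 + 0.45·0.4500) ≈ 0.5759
After 'high': P(faulty) = 0.5·0.5759 / (0.5·0.5759 + 0.45·0.4241) ≈ 0.6014
After 'normal': P(faulty) = 0.5·0.6014 / (0.5·0.6014 + 0.55·0.3986) ≈ 0.5784
After 'high': P(faulty) = 0.5·0.5784 / (0.5·0.5784 + 0.45·0.4216) ≈ 0.6038
After 'high': P(faulty) = 0.5·0.6038 / (0.5·0.6038 + 0.45·0.3962) ≈ 0.6287
After 'normal': P(faulty) = 0.5·0.6287 / (0.5·0.6287 + 0.55·0.3713) ≈ 0.6062

0.606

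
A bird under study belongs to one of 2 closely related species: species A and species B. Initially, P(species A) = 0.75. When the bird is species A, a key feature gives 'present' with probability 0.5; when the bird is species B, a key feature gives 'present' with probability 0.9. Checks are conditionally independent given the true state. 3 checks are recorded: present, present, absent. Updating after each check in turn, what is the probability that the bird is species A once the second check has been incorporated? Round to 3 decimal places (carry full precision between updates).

After 'present': P(species A) = 0.5·0.7500 / (0.5·0.7500 + 0.9·0.2500) ≈ 0.6250
After 'present': P(species A) = 0.5·0.6250 / (0.5·0.6250 + 0.9·0.3750) ≈ 0.4808

0.481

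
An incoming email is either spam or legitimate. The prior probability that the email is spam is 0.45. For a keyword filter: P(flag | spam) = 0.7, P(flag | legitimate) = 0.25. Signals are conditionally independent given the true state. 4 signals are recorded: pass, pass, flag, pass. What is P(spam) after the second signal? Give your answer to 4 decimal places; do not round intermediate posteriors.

After 'pass': P(spam) = 0.3·0.4500 / (0.3·0.4500 + 0.75·0.5500) ≈ 0.2466
After 'pass': P(spam) = 0.3·0.2466 / (0.3·0.2466 + 0.75·0.7534) ≈ 0.1158

0.1158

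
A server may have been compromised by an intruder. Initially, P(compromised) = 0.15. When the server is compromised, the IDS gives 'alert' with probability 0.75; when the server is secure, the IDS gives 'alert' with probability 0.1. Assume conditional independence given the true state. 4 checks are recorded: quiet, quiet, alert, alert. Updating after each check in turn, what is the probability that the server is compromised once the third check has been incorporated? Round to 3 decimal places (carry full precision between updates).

0.093

After 'quiet': P(compromised) = 0.25·0.1500 / (0.25·0.1500 + 0.9·0.8500) ≈ 0.0467
After 'quiet': P(compromised) = 0.25·0.0467 / (0.25·0.0467 + 0.9·0.9533) ≈ 0.0134
After 'alert': P(compromised) = 0.75·0.0134 / (0.75·0.0134 + 0.1·0.9866) ≈ 0.0927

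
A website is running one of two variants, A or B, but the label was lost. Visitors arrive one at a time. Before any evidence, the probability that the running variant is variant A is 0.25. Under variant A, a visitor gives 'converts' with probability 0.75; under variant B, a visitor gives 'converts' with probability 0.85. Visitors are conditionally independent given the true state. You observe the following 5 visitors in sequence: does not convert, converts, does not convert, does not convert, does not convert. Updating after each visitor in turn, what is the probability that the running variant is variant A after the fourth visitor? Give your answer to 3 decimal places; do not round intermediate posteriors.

After 'does not convert': P(A) = 0.25·0.2500 / (0.25·0.2500 + 0.15·0.7500) ≈ 0.3571
After 'converts': P(A) = 0.75·0.3571 / (0.75·0.3571 + 0.85·0.6429) ≈ 0.3289
After 'does not convert': P(A) = 0.25·0.3289 / (0.25·0.3289 + 0.15·0.6711) ≈ 0.4496
After 'does not convert': P(A) = 0.25·0.4496 / (0.25·0.4496 + 0.15·0.5504) ≈ 0.5766

0.577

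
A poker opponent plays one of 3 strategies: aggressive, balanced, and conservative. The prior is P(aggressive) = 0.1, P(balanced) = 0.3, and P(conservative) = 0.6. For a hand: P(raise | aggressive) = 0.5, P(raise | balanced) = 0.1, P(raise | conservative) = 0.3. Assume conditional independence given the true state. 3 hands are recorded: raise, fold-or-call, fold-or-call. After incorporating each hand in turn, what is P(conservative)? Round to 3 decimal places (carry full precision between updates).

0.706

Each posterior becomes the prior for the next update.
After 'raise': normaliser = 0.5·0.1000 + 0.1·0.3000 + 0.3·0.6000; P(aggressive) ≈ 0.1923, P(balanced) ≈ 0.1154, P(conservative) ≈ 0.6923
After 'fold-or-call': normaliser = 0.5·0.1923 + 0.9·0.1154 + 0.7·0.6923; P(aggressive) ≈ 0.1404, P(balanced) ≈ 0.1517, P(conservative) ≈ 0.7079
After 'fold-or-call': normaliser = 0.5·0.1404 + 0.9·0.1517 + 0.7·0.7079; P(aggressive) ≈ 0.1000, P(balanced) ≈ 0.1944, P(conservative) ≈ 0.7056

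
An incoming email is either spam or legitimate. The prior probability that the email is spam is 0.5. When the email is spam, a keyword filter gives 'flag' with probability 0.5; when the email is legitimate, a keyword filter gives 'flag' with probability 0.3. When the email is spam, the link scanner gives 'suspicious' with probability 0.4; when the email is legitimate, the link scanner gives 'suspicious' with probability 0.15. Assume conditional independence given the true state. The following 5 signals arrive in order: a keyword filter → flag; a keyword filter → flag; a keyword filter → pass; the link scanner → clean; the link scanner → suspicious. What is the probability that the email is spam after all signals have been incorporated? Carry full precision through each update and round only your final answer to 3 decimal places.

After a keyword filter='flag': P(spam) = 0.5·0.5000 / (0.5·0.5000 + 0.3·0.5000) ≈ 0.6250
After a keyword filter='flag': P(spam) = 0.5·0.6250 / (0.5·0.6250 + 0.3·0.3750) ≈ 0.7353
After a keyword filter='pass': P(spam) = 0.5·0.7353 / (0.5·0.7353 + 0.7·0.2647) ≈ 0.6649
After the link scanner='clean': P(spam) = 0.6·0.6649 / (0.6·0.6649 + 0.85·0.3351) ≈ 0.5834
After the link scanner='suspicious': P(spam) = 0.4·0.5834 / (0.4·0.5834 + 0.15·0.4166) ≈ 0.7888

0.789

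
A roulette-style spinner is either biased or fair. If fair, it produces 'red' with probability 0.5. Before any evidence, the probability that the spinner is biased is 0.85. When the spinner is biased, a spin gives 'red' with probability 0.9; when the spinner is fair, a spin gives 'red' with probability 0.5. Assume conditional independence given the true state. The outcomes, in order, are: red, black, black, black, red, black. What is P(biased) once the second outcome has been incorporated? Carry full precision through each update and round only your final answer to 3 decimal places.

After 'red': P(biased) = 0.9·0.8500 / (0.9·0.8500 + 0.5·0.1500) ≈ 0.9107
After 'black': P(biased) = 0.1·0.9107 / (0.1·0.9107 + 0.5·0.0893) ≈ 0.6711

0.671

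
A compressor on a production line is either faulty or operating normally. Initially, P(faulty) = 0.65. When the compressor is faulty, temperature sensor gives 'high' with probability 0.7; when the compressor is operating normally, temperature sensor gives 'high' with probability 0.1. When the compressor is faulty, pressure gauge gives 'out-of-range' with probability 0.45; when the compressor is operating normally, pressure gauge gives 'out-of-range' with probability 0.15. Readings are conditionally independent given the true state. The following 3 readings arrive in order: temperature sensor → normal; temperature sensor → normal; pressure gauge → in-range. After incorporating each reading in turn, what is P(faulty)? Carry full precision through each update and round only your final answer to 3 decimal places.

0.118

Apply Bayes' rule sequentially, carrying P(faulty) forward.
After temperature sensor='normal': P(faulty) = 0.3·0.6500 / (0.3·0.6500 + 0.9·0.3500) ≈ 0.3824
After temperature sensor='normal': P(faulty) = 0.3·0.3824 / (0.3·0.3824 + 0.9·0.6176) ≈ 0.1711
After pressure gauge='in-range': P(faulty) = 0.55·0.1711 / (0.55·0.1711 + 0.85·0.8289) ≈ 0.1178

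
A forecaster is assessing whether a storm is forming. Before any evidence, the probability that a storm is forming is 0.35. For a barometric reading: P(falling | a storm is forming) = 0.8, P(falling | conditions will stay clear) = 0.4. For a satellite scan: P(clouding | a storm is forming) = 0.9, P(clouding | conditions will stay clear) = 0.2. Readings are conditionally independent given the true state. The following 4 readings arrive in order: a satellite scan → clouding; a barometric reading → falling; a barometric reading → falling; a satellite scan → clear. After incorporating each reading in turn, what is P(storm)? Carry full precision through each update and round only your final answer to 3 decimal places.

After a satellite scan='clouding': P(storm) = 0.9·0.3500 / (0.9·0.3500 + 0.2·0.6500) ≈ 0.7079
After a barometric reading='falling': P(storm) = 0.8·0.7079 / (0.8·0.7079 + 0.4·0.2921) ≈ 0.8289
After a barometric reading='falling': P(storm) = 0.8·0.8289 / (0.8·0.8289 + 0.4·0.1711) ≈ 0.9065
After a satellite scan='clear': P(storm) = 0.1·0.9065 / (0.1·0.9065 + 0.8·0.0935) ≈ 0.5478

0.548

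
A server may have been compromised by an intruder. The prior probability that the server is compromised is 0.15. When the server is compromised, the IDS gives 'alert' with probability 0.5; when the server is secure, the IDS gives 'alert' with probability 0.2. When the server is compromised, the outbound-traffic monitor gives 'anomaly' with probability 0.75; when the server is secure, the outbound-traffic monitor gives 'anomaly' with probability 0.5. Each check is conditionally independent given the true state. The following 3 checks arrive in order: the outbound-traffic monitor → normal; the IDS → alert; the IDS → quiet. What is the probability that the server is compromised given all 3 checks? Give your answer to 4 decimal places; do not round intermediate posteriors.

0.1212

Apply Bayes' rule sequentially, carrying P(compromised) forward.
After the outbound-traffic monitor='normal': P(compromised) = 0.25·0.1500 / (0.25·0.1500 + 0.5·0.8500) ≈ 0.0811
After the IDS='alert': P(compromised) = 0.5·0.0811 / (0.5·0.0811 + 0.2·0.9189) ≈ 0.1807
After the IDS='quiet': P(compromised) = 0.5·0.1807 / (0.5·0.1807 + 0.8·0.8193) ≈ 0.1212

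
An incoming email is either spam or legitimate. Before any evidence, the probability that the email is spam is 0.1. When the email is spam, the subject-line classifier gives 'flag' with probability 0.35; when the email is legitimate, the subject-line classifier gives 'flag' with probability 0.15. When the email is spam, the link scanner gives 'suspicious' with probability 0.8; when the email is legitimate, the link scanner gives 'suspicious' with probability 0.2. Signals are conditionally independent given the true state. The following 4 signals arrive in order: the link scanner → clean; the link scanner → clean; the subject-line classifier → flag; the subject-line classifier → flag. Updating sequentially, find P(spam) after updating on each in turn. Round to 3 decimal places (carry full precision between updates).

0.036

After the link scanner='clean': P(spam) = 0.2·0.1000 / (0.2·0.1000 + 0.8·0.9000) ≈ 0.0270
After the link scanner='clean': P(spam) = 0.2·0.0270 / (0.2·0.0270 + 0.8·0.9730) ≈ 0.0069
After the subject-line classifier='flag': P(spam) = 0.35·0.0069 / (0.35·0.0069 + 0.15·0.9931) ≈ 0.0159
After the subject-line classifier='flag': P(spam) = 0.35·0.0159 / (0.35·0.0159 + 0.15·0.9841) ≈ 0.0364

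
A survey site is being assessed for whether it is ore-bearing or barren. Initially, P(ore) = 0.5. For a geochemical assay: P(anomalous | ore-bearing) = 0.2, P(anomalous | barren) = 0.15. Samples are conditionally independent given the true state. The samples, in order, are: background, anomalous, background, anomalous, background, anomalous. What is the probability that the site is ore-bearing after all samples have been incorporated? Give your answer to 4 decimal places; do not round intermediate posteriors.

0.6640

After 'background': P(ore) = 0.8·0.5000 / (0.8·0.5000 + 0.85·0.5000) ≈ 0.4848
After 'anomalous': P(ore) = 0.2·0.4848 / (0.2·0.4848 + 0.15·0.5152) ≈ 0.5565
After 'background': P(ore) = 0.8·0.5565 / (0.8·0.5565 + 0.85·0.4435) ≈ 0.5415
After 'anomalous': P(ore) = 0.2·0.5415 / (0.2·0.5415 + 0.15·0.4585) ≈ 0.6116
After 'background': P(ore) = 0.8·0.6116 / (0.8·0.6116 + 0.85·0.3884) ≈ 0.5971
After 'anomalous': P(ore) = 0.2·0.5971 / (0.2·0.5971 + 0.15·0.4029) ≈ 0.6640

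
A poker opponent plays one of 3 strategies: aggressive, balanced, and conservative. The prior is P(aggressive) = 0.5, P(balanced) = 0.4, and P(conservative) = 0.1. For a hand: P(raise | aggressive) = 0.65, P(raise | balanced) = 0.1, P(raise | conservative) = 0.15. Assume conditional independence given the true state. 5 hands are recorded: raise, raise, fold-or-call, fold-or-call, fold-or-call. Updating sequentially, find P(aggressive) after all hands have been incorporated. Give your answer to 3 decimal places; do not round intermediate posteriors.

After 'raise': normaliser = 0.65·0.5000 + 0.1·0.4000 + 0.15·0.1000; P(aggressive) ≈ 0.8553, P(balanced) ≈ 0.1053, P(conservative) ≈ 0.0395
After 'raise': normaliser = 0.65·0.8553 + 0.1·0.1053 + 0.15·0.0395; P(aggressive) ≈ 0.9713, P(balanced) ≈ 0.0184, P(conservative) ≈ 0.0103
After 'fold-or-call': normaliser = 0.35·0.9713 + 0.9·0.0184 + 0.85·0.0103; P(aggressive) ≈ 0.9306, P(balanced) ≈ 0.0453, P(conservative) ≈ 0.0241
After 'fold-or-call': normaliser = 0.35·0.9306 + 0.9·0.0453 + 0.85·0.0241; P(aggressive) ≈ 0.8417, P(balanced) ≈ 0.1054, P(conservative) ≈ 0.0529
After 'fold-or-call': normaliser = 0.35·0.8417 + 0.9·0.1054 + 0.85·0.0529; P(aggressive) ≈ 0.6782, P(balanced) ≈ 0.2183, P(conservative) ≈ 0.1035

0.678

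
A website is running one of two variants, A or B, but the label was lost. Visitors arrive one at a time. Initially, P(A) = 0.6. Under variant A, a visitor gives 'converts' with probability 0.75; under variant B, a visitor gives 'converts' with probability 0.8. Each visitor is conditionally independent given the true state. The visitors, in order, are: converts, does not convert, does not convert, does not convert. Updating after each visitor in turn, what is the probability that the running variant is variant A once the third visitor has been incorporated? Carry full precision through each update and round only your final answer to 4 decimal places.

After 'converts': P(A) = 0.75·0.6000 / (0.75·0.6000 + 0.8·0.4000) ≈ 0.5844
After 'does not convert': P(A) = 0.25·0.5844 / (0.25·0.5844 + 0.2·0.4156) ≈ 0.6374
After 'does not convert': P(A) = 0.25·0.6374 / (0.25·0.6374 + 0.2·0.3626) ≈ 0.6872

0.6872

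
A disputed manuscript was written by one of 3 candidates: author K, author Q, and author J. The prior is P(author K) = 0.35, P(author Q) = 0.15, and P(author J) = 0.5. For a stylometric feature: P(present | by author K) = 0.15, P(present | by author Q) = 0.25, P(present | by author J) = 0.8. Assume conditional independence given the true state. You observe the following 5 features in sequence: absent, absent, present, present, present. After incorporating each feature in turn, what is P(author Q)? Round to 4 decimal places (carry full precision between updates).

0.1062

After 'absent': normaliser = 0.85·0.3500 + 0.75·0.1500 + 0.2·0.5000; P(author K) ≈ 0.5833, P(author Q) ≈ 0.2206, P(author J) ≈ 0.1961
After 'absent': normaliser = 0.85·0.5833 + 0.75·0.2206 + 0.2·0.1961; P(author K) ≈ 0.7078, P(author Q) ≈ 0.2362, P(author J) ≈ 0.0560
After 'present': normaliser = 0.15·0.7078 + 0.25·0.2362 + 0.8·0.0560; P(author K) ≈ 0.5056, P(author Q) ≈ 0.2812, P(author J) ≈ 0.2133
After 'present': normaliser = 0.15·0.5056 + 0.25·0.2812 + 0.8·0.2133; P(author K) ≈ 0.2394, P(author Q) ≈ 0.2219, P(author J) ≈ 0.5386
After 'present': normaliser = 0.15·0.2394 + 0.25·0.2219 + 0.8·0.5386; P(author K) ≈ 0.0688, P(author Q) ≈ 0.1062, P(author J) ≈ 0.8250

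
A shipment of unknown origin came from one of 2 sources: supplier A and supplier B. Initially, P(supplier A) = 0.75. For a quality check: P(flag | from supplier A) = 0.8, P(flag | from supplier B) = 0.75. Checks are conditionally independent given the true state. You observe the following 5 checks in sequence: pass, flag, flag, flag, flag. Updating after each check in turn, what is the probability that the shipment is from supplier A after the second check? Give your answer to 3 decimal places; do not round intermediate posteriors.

0.719

After 'pass': P(supplier A) = 0.2·0.7500 / (0.2·0.7500 + 0.25·0.2500) ≈ 0.7059
After 'flag': P(supplier A) = 0.8·0.7059 / (0.8·0.7059 + 0.75·0.2941) ≈ 0.7191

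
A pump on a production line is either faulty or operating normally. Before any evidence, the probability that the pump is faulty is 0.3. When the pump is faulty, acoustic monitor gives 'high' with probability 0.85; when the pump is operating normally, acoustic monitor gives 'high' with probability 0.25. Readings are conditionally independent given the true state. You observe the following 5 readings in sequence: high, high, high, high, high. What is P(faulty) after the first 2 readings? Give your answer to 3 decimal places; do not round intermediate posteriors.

After 'high': P(faulty) = 0.85·0.3000 / (0.85·0.3000 + 0.25·0.7000) ≈ 0.5930
After 'high': P(faulty) = 0.85·0.5930 / (0.85·0.5930 + 0.25·0.4070) ≈ 0.8321

0.832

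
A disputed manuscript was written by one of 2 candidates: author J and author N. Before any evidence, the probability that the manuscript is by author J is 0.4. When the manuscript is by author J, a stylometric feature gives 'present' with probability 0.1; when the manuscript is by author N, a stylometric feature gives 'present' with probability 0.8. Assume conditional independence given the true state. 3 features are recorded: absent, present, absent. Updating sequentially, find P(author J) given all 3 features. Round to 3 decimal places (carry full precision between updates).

After 'absent': P(author J) = 0.9·0.4000 / (0.9·0.4000 + 0.2·0.6000) ≈ 0.7500
After 'present': P(author J) = 0.1·0.7500 / (0.1·0.7500 + 0.8·0.2500) ≈ 0.2727
After 'absent': P(author J) = 0.9·0.2727 / (0.9·0.2727 + 0.2·0.7273) ≈ 0.6279

0.628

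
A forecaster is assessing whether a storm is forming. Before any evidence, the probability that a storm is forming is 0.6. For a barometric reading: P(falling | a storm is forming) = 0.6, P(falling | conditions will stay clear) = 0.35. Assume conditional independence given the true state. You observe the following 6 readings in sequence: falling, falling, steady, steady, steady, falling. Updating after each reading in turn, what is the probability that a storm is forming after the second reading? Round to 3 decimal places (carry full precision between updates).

Apply Bayes' rule sequentially, carrying P(storm) forward.
After 'falling': P(storm) = 0.6·0.6000 / (0.6·0.6000 + 0.35·0.4000) ≈ 0.7200
After 'falling': P(storm) = 0.6·0.7200 / (0.6·0.7200 + 0.35·0.2800) ≈ 0.8151

0.815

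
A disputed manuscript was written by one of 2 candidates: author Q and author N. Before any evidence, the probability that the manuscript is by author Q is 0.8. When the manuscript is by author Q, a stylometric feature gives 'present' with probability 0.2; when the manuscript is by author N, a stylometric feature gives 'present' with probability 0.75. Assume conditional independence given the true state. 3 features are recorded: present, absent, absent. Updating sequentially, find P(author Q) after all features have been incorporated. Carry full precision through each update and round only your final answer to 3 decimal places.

Each posterior becomes the prior for the next update.
After 'present': P(author Q) = 0.2·0.8000 / (0.2·0.8000 + 0.75·0.2000) ≈ 0.5161
After 'absent': P(author Q) = 0.8·0.5161 / (0.8·0.5161 + 0.25·0.4839) ≈ 0.7734
After 'absent': P(author Q) = 0.8·0.7734 / (0.8·0.7734 + 0.25·0.2266) ≈ 0.9161

0.916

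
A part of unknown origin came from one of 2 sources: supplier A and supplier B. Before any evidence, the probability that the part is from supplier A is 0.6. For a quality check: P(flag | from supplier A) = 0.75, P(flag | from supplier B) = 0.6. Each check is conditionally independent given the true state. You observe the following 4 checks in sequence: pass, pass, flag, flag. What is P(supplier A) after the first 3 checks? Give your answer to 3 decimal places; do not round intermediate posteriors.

0.423

After 'pass': P(supplier A) = 0.25·0.6000 / (0.25·0.6000 + 0.4·0.4000) ≈ 0.4839
After 'pass': P(supplier A) = 0.25·0.4839 / (0.25·0.4839 + 0.4·0.5161) ≈ 0.3695
After 'flag': P(supplier A) = 0.75·0.3695 / (0.75·0.3695 + 0.6·0.6305) ≈ 0.4228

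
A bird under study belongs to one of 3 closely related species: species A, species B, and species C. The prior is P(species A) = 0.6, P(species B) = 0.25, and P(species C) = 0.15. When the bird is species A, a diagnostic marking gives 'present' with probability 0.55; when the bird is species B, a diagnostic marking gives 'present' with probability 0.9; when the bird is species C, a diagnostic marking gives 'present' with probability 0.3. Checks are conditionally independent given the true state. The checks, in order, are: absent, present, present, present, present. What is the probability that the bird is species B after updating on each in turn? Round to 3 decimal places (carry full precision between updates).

0.391

After 'absent': normaliser = 0.45·0.6000 + 0.1·0.2500 + 0.7·0.1500; P(species A) ≈ 0.6750, P(species B) ≈ 0.0625, P(species C) ≈ 0.2625
After 'present': normaliser = 0.55·0.6750 + 0.9·0.0625 + 0.3·0.2625; P(species A) ≈ 0.7333, P(species B) ≈ 0.1111, P(species C) ≈ 0.1556
After 'present': normaliser = 0.55·0.7333 + 0.9·0.1111 + 0.3·0.1556; P(species A) ≈ 0.7333, P(species B) ≈ 0.1818, P(species C) ≈ 0.0848
After 'present': normaliser = 0.55·0.7333 + 0.9·0.1818 + 0.3·0.0848; P(species A) ≈ 0.6808, P(species B) ≈ 0.2762, P(species C) ≈ 0.0430
After 'present': normaliser = 0.55·0.6808 + 0.9·0.2762 + 0.3·0.0430; P(species A) ≈ 0.5888, P(species B) ≈ 0.3909, P(species C) ≈ 0.0203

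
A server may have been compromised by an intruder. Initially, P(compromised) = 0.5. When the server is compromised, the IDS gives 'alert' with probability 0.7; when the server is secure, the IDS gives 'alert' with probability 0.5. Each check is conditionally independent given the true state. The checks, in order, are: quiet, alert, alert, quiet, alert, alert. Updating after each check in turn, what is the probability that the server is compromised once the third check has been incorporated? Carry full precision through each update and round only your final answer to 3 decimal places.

0.540

After 'quiet': P(compromised) = 0.3·0.5000 / (0.3·0.5000 + 0.5·0.5000) ≈ 0.3750
After 'alert': P(compromised) = 0.7·0.3750 / (0.7·0.3750 + 0.5·0.6250) ≈ 0.4565
After 'alert': P(compromised) = 0.7·0.4565 / (0.7·0.4565 + 0.5·0.5435) ≈ 0.5404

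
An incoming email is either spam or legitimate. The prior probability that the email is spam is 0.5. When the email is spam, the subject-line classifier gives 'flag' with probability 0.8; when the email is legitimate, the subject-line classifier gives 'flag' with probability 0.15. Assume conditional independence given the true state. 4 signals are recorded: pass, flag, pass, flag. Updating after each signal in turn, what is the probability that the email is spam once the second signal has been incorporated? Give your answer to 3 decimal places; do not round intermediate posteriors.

After 'pass': P(spam) = 0.2·0.5000 / (0.2·0.5000 + 0.85·0.5000) ≈ 0.1905
After 'flag': P(spam) = 0.8·0.1905 / (0.8·0.1905 + 0.15·0.8095) ≈ 0.5565

0.557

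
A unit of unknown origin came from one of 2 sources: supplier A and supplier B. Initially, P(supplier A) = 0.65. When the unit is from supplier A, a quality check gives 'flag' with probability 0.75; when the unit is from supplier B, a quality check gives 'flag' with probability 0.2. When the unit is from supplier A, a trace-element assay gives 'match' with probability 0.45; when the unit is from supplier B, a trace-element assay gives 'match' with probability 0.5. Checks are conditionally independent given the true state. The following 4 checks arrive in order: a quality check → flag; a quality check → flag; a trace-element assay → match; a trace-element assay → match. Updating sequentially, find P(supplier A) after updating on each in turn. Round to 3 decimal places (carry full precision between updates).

After a quality check='flag': P(supplier A) = 0.75·0.6500 / (0.75·0.6500 + 0.2·0.3500) ≈ 0.8744
After a quality check='flag': P(supplier A) = 0.75·0.8744 / (0.75·0.8744 + 0.2·0.1256) ≈ 0.9631
After a trace-element assay='match': P(supplier A) = 0.45·0.9631 / (0.45·0.9631 + 0.5·0.0369) ≈ 0.9592
After a trace-element assay='match': P(supplier A) = 0.45·0.9592 / (0.45·0.9592 + 0.5·0.0408) ≈ 0.9549

0.955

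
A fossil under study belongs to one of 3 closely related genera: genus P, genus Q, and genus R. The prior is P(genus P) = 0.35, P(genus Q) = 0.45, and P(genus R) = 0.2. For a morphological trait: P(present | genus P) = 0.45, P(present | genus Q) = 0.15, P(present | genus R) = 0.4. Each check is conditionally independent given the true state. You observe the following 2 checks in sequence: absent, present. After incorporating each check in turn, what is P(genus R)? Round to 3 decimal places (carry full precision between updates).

After 'absent': normaliser = 0.55·0.3500 + 0.85·0.4500 + 0.6·0.2000; P(genus P) ≈ 0.2770, P(genus Q) ≈ 0.5504, P(genus R) ≈ 0.1727
After 'present': normaliser = 0.45·0.2770 + 0.15·0.5504 + 0.4·0.1727; P(genus P) ≈ 0.4512, P(genus Q) ≈ 0.2988, P(genus R) ≈ 0.2500

0.250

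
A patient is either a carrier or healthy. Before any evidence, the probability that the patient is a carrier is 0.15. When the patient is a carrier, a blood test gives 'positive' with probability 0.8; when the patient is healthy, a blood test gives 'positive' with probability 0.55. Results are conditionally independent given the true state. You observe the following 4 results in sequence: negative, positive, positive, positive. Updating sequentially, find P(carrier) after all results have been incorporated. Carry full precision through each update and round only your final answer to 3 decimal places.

After 'negative': P(carrier) = 0.2·0.1500 / (0.2·0.1500 + 0.45·0.8500) ≈ 0.0727
After 'positive': P(carrier) = 0.8·0.0727 / (0.8·0.0727 + 0.55·0.9273) ≈ 0.1024
After 'positive': P(carrier) = 0.8·0.1024 / (0.8·0.1024 + 0.55·0.8976) ≈ 0.1423
After 'positive': P(carrier) = 0.8·0.1423 / (0.8·0.1423 + 0.55·0.8577) ≈ 0.1944

0.194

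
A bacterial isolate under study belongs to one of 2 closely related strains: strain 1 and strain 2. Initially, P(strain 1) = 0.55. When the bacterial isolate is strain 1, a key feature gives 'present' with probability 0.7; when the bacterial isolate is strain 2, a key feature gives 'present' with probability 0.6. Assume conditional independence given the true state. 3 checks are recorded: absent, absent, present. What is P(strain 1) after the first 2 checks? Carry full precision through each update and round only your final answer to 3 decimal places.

After 'absent': P(strain 1) = 0.3·0.5500 / (0.3·0.5500 + 0.4·0.4500) ≈ 0.4783
After 'absent': P(strain 1) = 0.3·0.4783 / (0.3·0.4783 + 0.4·0.5217) ≈ 0.4074

0.407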